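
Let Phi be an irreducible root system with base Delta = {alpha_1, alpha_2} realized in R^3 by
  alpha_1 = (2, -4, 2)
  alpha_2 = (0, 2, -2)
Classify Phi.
G_2

Compute the Cartan integers a_ij = 2(alpha_i, alpha_j)/(alpha_j, alpha_j); the resulting 2x2 Cartan matrix is
[[2, -3], [-1, 2]].
The roots have two lengths (squared-length ratio 3:1); the short ones are alpha_{2}. The associated Dynkin diagram is two nodes joined by a triple edge (G_2), so the type is G_2.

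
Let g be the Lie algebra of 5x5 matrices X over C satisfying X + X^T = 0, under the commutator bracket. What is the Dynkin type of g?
This is so(5) with 5 odd, which has dimension 5(5-1)/2 = 10 and rank (5-1)/2 = 2. In the classification of classical Lie algebras, the orthogonal algebra so(2n+1) in an odd number of variables has type B_n; here n = 2, so the Dynkin diagram is a chain of 2 nodes with a double edge at one end; the terminal node there is the unique short simple root (B_2). Hence the type is B_2.

type B_2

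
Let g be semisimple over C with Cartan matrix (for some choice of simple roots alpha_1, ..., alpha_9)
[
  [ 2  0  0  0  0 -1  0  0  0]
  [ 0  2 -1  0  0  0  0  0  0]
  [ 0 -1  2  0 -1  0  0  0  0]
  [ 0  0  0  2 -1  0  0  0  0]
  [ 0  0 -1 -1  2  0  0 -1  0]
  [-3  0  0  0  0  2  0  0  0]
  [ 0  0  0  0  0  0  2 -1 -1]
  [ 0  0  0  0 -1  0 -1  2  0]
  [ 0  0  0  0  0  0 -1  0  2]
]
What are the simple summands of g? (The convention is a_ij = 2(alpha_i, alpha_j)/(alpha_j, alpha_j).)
The diagram associated to this matrix has two connected components: the simple roots {alpha_2, alpha_3, alpha_4, alpha_5, alpha_7, alpha_8, alpha_9} form a chain of 6 nodes with one extra node attached to the third node from one end (E_7), and {alpha_1, alpha_6} form two nodes joined by a triple edge (G_2). A semisimple Lie algebra decomposes uniquely as the direct sum of simple ideals, one per connected component of its Dynkin diagram, so g ≅ E_7 ⊕ G_2 (dimension 133 + 14 = 147).

E_7 ⊕ G_2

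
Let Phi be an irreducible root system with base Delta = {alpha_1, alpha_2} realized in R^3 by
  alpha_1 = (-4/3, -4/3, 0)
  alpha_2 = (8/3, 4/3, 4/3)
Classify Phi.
G_2

Compute the Cartan integers a_ij = 2(alpha_i, alpha_j)/(alpha_j, alpha_j); the resulting 2x2 Cartan matrix is
[[2, -1], [-3, 2]].
The roots have two lengths (squared-length ratio 3:1); the short ones are alpha_{1}. The associated Dynkin diagram is two nodes joined by a triple edge (G_2), so the type is G_2.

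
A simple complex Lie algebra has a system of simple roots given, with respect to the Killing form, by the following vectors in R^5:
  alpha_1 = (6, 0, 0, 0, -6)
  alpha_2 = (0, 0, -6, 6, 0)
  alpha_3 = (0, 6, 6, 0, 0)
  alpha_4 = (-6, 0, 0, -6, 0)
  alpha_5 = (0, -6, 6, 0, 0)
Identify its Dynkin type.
Compute the Cartan integers a_ij = 2(alpha_i, alpha_j)/(alpha_j, alpha_j); the resulting 5x5 Cartan matrix is
[[2, 0, 0, -1, 0], [0, 2, -1, -1, -1], [0, -1, 2, 0, 0], [-1, -1, 0, 2, 0], [0, -1, 0, 0, 2]].
All simple roots have the same length, so the diagram is simply laced. The associated Dynkin diagram is a chain of 3 nodes with a fork of two nodes at one end (D_5), so the type is D_5 (the algebra so(10)).

D_5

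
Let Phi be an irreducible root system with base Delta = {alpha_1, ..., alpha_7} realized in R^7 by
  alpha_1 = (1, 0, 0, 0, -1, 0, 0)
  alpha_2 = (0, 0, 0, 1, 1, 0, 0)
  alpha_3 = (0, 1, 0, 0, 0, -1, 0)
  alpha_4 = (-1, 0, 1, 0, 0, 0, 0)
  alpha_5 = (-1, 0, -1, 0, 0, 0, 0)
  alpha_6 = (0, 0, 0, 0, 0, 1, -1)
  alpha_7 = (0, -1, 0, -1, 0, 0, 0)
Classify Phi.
Compute the Cartan integers a_ij = 2(alpha_i, alpha_j)/(alpha_j, alpha_j); the resulting 7x7 Cartan matrix is
[[2, -1, 0, -1, -1, 0, 0], [-1, 2, 0, 0, 0, 0, -1], [0, 0, 2, 0, 0, -1, -1], [-1, 0, 0, 2, 0, 0, 0], [-1, 0, 0, 0, 2, 0, 0], [0, 0, -1, 0, 0, 2, 0], [0, -1, -1, 0, 0, 0, 2]].
All simple roots have the same length, so the diagram is simply laced. The associated Dynkin diagram is a chain of 5 nodes with a fork of two nodes at one end (D_7), so the type is D_7 (the algebra so(14)).

D7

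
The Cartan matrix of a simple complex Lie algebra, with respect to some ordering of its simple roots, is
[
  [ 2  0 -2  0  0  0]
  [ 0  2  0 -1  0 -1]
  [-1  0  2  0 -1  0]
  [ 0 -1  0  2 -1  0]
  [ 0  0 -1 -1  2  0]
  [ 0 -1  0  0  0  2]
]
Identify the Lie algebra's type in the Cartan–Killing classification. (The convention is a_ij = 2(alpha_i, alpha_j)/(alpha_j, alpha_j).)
C_6

The matrix has rank 6 with 2's on the diagonal. Reading the off-diagonal entries as Dynkin edges (a single edge where a_ij = a_ji = -1; a double or triple edge where a_ij * a_ji = 2 or 3), the diagram is a chain of 6 nodes with a double edge at one end; the terminal node there is the unique long simple root (C_6). One simple-root ordering that puts it in standard form is (alpha_6, alpha_2, alpha_4, alpha_5, alpha_3, alpha_1). So the algebra is type C_6, i.e. sp(12).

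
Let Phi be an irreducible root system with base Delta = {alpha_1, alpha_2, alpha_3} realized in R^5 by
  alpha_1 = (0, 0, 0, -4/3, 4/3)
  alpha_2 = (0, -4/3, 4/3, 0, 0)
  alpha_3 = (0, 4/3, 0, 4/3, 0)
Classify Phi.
Compute the Cartan integers a_ij = 2(alpha_i, alpha_j)/(alpha_j, alpha_j); the resulting 3x3 Cartan matrix is
[[2, 0, -1], [0, 2, -1], [-1, -1, 2]].
All simple roots have the same length, so the diagram is simply laced. The associated Dynkin diagram is a chain of 3 nodes with single edges (A_3), so the type is A_3 (the algebra sl(4)).

type A_3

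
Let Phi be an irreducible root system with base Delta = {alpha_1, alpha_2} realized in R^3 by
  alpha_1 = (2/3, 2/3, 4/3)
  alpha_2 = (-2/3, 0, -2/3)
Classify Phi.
Compute the Cartan integers a_ij = 2(alpha_i, alpha_j)/(alpha_j, alpha_j); the resulting 2x2 Cartan matrix is
[[2, -3], [-1, 2]].
The roots have two lengths (squared-length ratio 3:1); the short ones are alpha_{2}. The associated Dynkin diagram is two nodes joined by a triple edge (G_2), so the type is G_2.

G_2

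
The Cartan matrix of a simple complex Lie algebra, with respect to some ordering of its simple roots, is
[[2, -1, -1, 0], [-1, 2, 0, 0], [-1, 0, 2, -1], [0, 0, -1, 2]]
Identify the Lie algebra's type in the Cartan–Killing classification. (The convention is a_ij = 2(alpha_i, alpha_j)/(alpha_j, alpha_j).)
The matrix has rank 4 with 2's on the diagonal. Reading the off-diagonal entries as Dynkin edges (a single edge where a_ij = a_ji = -1; a double or triple edge where a_ij * a_ji = 2 or 3), the diagram is a chain of 4 nodes with single edges (A_4). One simple-root ordering that puts it in standard form is (alpha_4, alpha_3, alpha_1, alpha_2). So the algebra is type A_4, i.e. sl(5).

A4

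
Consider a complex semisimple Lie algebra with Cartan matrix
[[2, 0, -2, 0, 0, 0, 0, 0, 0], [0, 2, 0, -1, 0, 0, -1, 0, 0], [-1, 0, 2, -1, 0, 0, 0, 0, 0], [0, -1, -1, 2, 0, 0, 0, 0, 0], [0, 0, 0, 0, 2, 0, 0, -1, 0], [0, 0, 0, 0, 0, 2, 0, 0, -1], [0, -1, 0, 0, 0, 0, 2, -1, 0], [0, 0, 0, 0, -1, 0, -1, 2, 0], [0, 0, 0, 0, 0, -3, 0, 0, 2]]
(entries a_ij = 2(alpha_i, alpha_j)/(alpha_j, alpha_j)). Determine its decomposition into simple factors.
The diagram associated to this matrix has two connected components: the simple roots {alpha_1, alpha_2, alpha_3, alpha_4, alpha_5, alpha_7, alpha_8} form a chain of 7 nodes with a double edge at one end; the terminal node there is the unique long simple root (C_7), and {alpha_6, alpha_9} form two nodes joined by a triple edge (G_2). A semisimple Lie algebra decomposes uniquely as the direct sum of simple ideals, one per connected component of its Dynkin diagram, so g ≅ C_7 ⊕ G_2 (dimension 105 + 14 = 119).

C_7 ⊕ G_2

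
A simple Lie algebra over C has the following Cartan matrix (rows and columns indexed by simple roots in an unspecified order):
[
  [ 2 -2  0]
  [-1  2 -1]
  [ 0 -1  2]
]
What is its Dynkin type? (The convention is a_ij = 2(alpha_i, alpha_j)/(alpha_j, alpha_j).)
The matrix has rank 3 with 2's on the diagonal. Reading the off-diagonal entries as Dynkin edges (a single edge where a_ij = a_ji = -1; a double or triple edge where a_ij * a_ji = 2 or 3), the diagram is a chain of 3 nodes with a double edge at one end; the terminal node there is the unique long simple root (C_3). One simple-root ordering that puts it in standard form is (alpha_3, alpha_2, alpha_1). So the algebra is type C_3, i.e. sp(6).

type C_3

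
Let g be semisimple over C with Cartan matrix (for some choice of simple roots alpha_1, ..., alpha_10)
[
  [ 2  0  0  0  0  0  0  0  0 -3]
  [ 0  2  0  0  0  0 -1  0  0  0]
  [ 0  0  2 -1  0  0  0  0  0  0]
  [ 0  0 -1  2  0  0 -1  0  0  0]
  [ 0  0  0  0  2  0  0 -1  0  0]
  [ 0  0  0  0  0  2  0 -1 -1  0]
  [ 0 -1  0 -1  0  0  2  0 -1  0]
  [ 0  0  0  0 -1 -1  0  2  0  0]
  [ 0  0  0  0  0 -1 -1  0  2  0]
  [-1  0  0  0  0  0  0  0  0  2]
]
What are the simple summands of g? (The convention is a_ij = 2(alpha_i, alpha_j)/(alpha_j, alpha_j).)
E_8 ⊕ G_2

The diagram associated to this matrix has two connected components: the simple roots {alpha_2, alpha_3, alpha_4, alpha_5, alpha_6, alpha_7, alpha_8, alpha_9} form a chain of 7 nodes with one extra node attached to the third node from one end (E_8), and {alpha_1, alpha_10} form two nodes joined by a triple edge (G_2). A semisimple Lie algebra decomposes uniquely as the direct sum of simple ideals, one per connected component of its Dynkin diagram, so g ≅ E_8 ⊕ G_2 (dimension 248 + 14 = 262).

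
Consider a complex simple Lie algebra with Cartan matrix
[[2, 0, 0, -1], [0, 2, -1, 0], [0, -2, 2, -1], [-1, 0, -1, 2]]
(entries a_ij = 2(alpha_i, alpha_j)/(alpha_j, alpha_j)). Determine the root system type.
The matrix has rank 4 with 2's on the diagonal. Reading the off-diagonal entries as Dynkin edges (a single edge where a_ij = a_ji = -1; a double or triple edge where a_ij * a_ji = 2 or 3), the diagram is a chain of 4 nodes with a double edge at one end; the terminal node there is the unique short simple root (B_4). One simple-root ordering that puts it in standard form is (alpha_1, alpha_4, alpha_3, alpha_2). So the algebra is type B_4, i.e. so(9).

type B_4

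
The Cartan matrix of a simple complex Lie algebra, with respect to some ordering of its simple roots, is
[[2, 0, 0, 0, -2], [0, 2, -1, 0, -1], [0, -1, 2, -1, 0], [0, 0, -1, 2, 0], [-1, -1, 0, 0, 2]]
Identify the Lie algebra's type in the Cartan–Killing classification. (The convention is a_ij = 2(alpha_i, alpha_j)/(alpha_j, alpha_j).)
The matrix has rank 5 with 2's on the diagonal. Reading the off-diagonal entries as Dynkin edges (a single edge where a_ij = a_ji = -1; a double or triple edge where a_ij * a_ji = 2 or 3), the diagram is a chain of 5 nodes with a double edge at one end; the terminal node there is the unique long simple root (C_5). One simple-root ordering that puts it in standard form is (alpha_4, alpha_3, alpha_2, alpha_5, alpha_1). So the algebra is type C_5, i.e. sp(10).

C_5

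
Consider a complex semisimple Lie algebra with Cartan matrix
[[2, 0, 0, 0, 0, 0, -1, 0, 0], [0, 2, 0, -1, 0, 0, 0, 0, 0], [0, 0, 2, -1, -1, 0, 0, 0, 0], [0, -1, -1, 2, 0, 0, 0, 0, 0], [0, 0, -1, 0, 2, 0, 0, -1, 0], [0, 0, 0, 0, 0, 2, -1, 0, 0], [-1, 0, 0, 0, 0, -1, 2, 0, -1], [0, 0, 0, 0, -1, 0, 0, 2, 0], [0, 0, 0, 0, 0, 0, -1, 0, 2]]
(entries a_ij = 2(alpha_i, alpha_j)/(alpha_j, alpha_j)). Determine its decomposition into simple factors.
The diagram associated to this matrix has two connected components: the simple roots {alpha_2, alpha_3, alpha_4, alpha_5, alpha_8} form a chain of 5 nodes with single edges (A_5), and {alpha_1, alpha_6, alpha_7, alpha_9} form a chain of 2 nodes with a fork of two nodes at one end (D_4). A semisimple Lie algebra decomposes uniquely as the direct sum of simple ideals, one per connected component of its Dynkin diagram, so g ≅ A_5 ⊕ D_4 (dimension 35 + 28 = 63).

A5 ⊕ D4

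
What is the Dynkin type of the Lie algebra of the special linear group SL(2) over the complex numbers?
This is sl(2), which has dimension 2^2 - 1 = 3 and rank 2 - 1 = 1 (a Cartan subalgebra is the diagonal traceless matrices). In the classification of classical Lie algebras, the special linear algebra sl(n+1) has type A_n; here n = 1, so the Dynkin diagram is a chain of 1 nodes with single edges (A_1). Hence the type is A_1.

type A_1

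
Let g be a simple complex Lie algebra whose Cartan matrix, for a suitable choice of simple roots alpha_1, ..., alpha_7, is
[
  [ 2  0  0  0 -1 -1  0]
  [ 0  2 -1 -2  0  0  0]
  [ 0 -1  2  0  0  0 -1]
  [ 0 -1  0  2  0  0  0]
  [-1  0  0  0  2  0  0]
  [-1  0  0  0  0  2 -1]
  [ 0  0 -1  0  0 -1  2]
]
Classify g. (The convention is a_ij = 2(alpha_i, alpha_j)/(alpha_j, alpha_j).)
The matrix has rank 7 with 2's on the diagonal. Reading the off-diagonal entries as Dynkin edges (a single edge where a_ij = a_ji = -1; a double or triple edge where a_ij * a_ji = 2 or 3), the diagram is a chain of 7 nodes with a double edge at one end; the terminal node there is the unique short simple root (B_7). One simple-root ordering that puts it in standard form is (alpha_5, alpha_1, alpha_6, alpha_7, alpha_3, alpha_2, alpha_4). So the algebra is type B_7, i.e. so(15).

type B_7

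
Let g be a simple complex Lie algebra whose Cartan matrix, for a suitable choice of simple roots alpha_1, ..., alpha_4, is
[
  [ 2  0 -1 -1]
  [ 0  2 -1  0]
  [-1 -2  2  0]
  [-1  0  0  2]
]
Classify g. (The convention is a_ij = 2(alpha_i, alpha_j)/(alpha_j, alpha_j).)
The matrix has rank 4 with 2's on the diagonal. Reading the off-diagonal entries as Dynkin edges (a single edge where a_ij = a_ji = -1; a double or triple edge where a_ij * a_ji = 2 or 3), the diagram is a chain of 4 nodes with a double edge at one end; the terminal node there is the unique short simple root (B_4). One simple-root ordering that puts it in standard form is (alpha_4, alpha_1, alpha_3, alpha_2). So the algebra is type B_4, i.e. so(9).

B_4 (so(9))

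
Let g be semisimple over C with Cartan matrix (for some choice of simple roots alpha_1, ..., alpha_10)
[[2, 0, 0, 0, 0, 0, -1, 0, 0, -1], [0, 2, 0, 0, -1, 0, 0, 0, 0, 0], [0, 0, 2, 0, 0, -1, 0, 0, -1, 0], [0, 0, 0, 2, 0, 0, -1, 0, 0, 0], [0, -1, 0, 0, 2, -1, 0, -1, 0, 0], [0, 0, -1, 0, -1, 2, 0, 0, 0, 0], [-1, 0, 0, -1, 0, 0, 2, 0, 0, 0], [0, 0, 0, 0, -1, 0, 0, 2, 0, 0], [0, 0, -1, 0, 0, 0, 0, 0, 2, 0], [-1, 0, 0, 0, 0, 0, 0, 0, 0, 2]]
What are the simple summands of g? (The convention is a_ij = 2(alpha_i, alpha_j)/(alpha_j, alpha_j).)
The diagram associated to this matrix has two connected components: the simple roots {alpha_1, alpha_4, alpha_7, alpha_10} form a chain of 4 nodes with single edges (A_4), and {alpha_2, alpha_3, alpha_5, alpha_6, alpha_8, alpha_9} form a chain of 4 nodes with a fork of two nodes at one end (D_6). A semisimple Lie algebra decomposes uniquely as the direct sum of simple ideals, one per connected component of its Dynkin diagram, so g ≅ A_4 ⊕ D_6 (dimension 24 + 66 = 90).

A4 + D6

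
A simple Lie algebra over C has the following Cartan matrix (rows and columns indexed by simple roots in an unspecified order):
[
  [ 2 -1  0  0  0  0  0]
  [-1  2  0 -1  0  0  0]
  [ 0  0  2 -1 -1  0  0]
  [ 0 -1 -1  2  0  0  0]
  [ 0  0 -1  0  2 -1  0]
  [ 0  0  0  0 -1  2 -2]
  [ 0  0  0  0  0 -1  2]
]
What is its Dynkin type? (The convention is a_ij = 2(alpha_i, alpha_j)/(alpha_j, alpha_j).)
B_7

The matrix has rank 7 with 2's on the diagonal. Reading the off-diagonal entries as Dynkin edges (a single edge where a_ij = a_ji = -1; a double or triple edge where a_ij * a_ji = 2 or 3), the diagram is a chain of 7 nodes with a double edge at one end; the terminal node there is the unique short simple root (B_7). One simple-root ordering that puts it in standard form is (alpha_1, alpha_2, alpha_4, alpha_3, alpha_5, alpha_6, alpha_7). So the algebra is type B_7, i.e. so(15).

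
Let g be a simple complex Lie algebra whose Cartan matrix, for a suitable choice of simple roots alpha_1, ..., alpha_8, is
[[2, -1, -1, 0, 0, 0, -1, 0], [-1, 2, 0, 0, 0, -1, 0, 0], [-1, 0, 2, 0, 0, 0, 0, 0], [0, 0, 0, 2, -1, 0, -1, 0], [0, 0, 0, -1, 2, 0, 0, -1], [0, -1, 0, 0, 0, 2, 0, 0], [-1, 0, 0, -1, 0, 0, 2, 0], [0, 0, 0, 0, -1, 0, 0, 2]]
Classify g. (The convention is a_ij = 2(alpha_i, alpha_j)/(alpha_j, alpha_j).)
The matrix has rank 8 with 2's on the diagonal. Reading the off-diagonal entries as Dynkin edges (a single edge where a_ij = a_ji = -1; a double or triple edge where a_ij * a_ji = 2 or 3), the diagram is a chain of 7 nodes with one extra node attached to the third node from one end (E_8). One simple-root ordering that puts it in standard form is (alpha_6, alpha_3, alpha_2, alpha_1, alpha_7, alpha_4, alpha_5, alpha_8). So the algebra is type E_8.

E8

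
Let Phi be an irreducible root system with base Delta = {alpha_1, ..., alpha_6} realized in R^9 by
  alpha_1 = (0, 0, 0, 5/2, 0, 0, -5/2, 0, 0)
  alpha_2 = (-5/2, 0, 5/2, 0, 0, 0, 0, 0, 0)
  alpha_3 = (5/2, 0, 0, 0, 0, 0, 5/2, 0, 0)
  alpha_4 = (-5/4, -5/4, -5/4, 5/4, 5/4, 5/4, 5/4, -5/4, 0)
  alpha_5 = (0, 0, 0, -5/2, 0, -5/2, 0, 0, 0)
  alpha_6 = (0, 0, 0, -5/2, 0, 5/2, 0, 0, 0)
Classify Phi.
E_6

Compute the Cartan integers a_ij = 2(alpha_i, alpha_j)/(alpha_j, alpha_j); the resulting 6x6 Cartan matrix is
[[2, 0, -1, 0, -1, -1], [0, 2, -1, 0, 0, 0], [-1, -1, 2, 0, 0, 0], [0, 0, 0, 2, -1, 0], [-1, 0, 0, -1, 2, 0], [-1, 0, 0, 0, 0, 2]].
All simple roots have the same length, so the diagram is simply laced. The associated Dynkin diagram is a chain of 5 nodes with one extra node attached to the third node from one end (E_6), so the type is E_6.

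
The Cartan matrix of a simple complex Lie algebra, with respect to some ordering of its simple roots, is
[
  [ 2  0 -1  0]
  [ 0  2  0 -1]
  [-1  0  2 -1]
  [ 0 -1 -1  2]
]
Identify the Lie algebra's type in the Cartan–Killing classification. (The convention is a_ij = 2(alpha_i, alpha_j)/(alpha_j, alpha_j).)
The matrix has rank 4 with 2's on the diagonal. Reading the off-diagonal entries as Dynkin edges (a single edge where a_ij = a_ji = -1; a double or triple edge where a_ij * a_ji = 2 or 3), the diagram is a chain of 4 nodes with single edges (A_4). One simple-root ordering that puts it in standard form is (alpha_1, alpha_3, alpha_4, alpha_2). So the algebra is type A_4, i.e. sl(5).

type A_4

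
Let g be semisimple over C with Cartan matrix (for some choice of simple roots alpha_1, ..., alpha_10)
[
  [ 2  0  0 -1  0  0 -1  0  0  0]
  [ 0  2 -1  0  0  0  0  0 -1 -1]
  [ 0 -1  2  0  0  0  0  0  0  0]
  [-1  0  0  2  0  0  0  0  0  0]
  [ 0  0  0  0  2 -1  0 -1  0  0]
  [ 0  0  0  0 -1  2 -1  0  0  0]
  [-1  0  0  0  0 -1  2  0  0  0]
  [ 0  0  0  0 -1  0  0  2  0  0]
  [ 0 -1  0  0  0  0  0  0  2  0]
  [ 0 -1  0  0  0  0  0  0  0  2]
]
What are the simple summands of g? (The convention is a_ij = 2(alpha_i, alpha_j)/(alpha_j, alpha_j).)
The diagram associated to this matrix has two connected components: the simple roots {alpha_1, alpha_4, alpha_5, alpha_6, alpha_7, alpha_8} form a chain of 6 nodes with single edges (A_6), and {alpha_2, alpha_3, alpha_9, alpha_10} form a chain of 2 nodes with a fork of two nodes at one end (D_4). A semisimple Lie algebra decomposes uniquely as the direct sum of simple ideals, one per connected component of its Dynkin diagram, so g ≅ A_6 ⊕ D_4 (dimension 48 + 28 = 76).

A_6 ⊕ D_4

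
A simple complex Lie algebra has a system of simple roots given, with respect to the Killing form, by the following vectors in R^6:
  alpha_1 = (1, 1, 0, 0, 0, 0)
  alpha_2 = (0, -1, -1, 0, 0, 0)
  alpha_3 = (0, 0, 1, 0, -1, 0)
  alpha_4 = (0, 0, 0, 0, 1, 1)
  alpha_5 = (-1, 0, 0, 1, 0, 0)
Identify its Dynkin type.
A_5

Compute the Cartan integers a_ij = 2(alpha_i, alpha_j)/(alpha_j, alpha_j); the resulting 5x5 Cartan matrix is
[[2, -1, 0, 0, -1], [-1, 2, -1, 0, 0], [0, -1, 2, -1, 0], [0, 0, -1, 2, 0], [-1, 0, 0, 0, 2]].
All simple roots have the same length, so the diagram is simply laced. The associated Dynkin diagram is a chain of 5 nodes with single edges (A_5), so the type is A_5 (the algebra sl(6)).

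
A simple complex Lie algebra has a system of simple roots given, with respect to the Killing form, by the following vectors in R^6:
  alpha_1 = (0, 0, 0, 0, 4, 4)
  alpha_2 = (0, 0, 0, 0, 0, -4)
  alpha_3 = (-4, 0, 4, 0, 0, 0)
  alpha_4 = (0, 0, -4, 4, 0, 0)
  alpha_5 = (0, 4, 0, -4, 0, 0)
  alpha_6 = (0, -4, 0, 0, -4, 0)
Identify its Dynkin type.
B6

Compute the Cartan integers a_ij = 2(alpha_i, alpha_j)/(alpha_j, alpha_j); the resulting 6x6 Cartan matrix is
[[2, -2, 0, 0, 0, -1], [-1, 2, 0, 0, 0, 0], [0, 0, 2, -1, 0, 0], [0, 0, -1, 2, -1, 0], [0, 0, 0, -1, 2, -1], [-1, 0, 0, 0, -1, 2]].
The roots have two lengths (squared-length ratio 2:1); the short ones are alpha_{2}. The associated Dynkin diagram is a chain of 6 nodes with a double edge at one end; the terminal node there is the unique short simple root (B_6), so the type is B_6 (the algebra so(13)).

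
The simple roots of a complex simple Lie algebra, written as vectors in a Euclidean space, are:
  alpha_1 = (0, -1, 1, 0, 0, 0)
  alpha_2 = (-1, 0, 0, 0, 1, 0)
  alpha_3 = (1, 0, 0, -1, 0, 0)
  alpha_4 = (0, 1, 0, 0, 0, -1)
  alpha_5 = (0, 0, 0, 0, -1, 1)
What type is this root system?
type A_5

Compute the Cartan integers a_ij = 2(alpha_i, alpha_j)/(alpha_j, alpha_j); the resulting 5x5 Cartan matrix is
[[2, 0, 0, -1, 0], [0, 2, -1, 0, -1], [0, -1, 2, 0, 0], [-1, 0, 0, 2, -1], [0, -1, 0, -1, 2]].
All simple roots have the same length, so the diagram is simply laced. The associated Dynkin diagram is a chain of 5 nodes with single edges (A_5), so the type is A_5 (the algebra sl(6)).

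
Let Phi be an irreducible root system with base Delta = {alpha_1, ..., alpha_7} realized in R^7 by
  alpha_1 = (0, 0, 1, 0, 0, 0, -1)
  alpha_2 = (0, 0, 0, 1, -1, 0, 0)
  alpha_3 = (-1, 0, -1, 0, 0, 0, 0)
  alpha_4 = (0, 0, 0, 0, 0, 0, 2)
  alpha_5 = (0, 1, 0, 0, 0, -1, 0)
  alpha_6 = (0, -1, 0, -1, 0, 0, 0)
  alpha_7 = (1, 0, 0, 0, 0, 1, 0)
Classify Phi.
type C_7

Compute the Cartan integers a_ij = 2(alpha_i, alpha_j)/(alpha_j, alpha_j); the resulting 7x7 Cartan matrix is
[[2, 0, -1, -1, 0, 0, 0], [0, 2, 0, 0, 0, -1, 0], [-1, 0, 2, 0, 0, 0, -1], [-2, 0, 0, 2, 0, 0, 0], [0, 0, 0, 0, 2, -1, -1], [0, -1, 0, 0, -1, 2, 0], [0, 0, -1, 0, -1, 0, 2]].
The roots have two lengths (squared-length ratio 2:1); the short ones are alpha_{1,2,3,5,6,7}. The associated Dynkin diagram is a chain of 7 nodes with a double edge at one end; the terminal node there is the unique long simple root (C_7), so the type is C_7 (the algebra sp(14)).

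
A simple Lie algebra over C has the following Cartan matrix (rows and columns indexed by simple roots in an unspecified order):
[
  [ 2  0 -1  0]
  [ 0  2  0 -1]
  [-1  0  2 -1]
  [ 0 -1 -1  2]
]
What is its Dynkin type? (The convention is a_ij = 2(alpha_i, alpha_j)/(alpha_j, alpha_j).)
The matrix has rank 4 with 2's on the diagonal. Reading the off-diagonal entries as Dynkin edges (a single edge where a_ij = a_ji = -1; a double or triple edge where a_ij * a_ji = 2 or 3), the diagram is a chain of 4 nodes with single edges (A_4). One simple-root ordering that puts it in standard form is (alpha_2, alpha_4, alpha_3, alpha_1). So the algebra is type A_4, i.e. sl(5).

type A_4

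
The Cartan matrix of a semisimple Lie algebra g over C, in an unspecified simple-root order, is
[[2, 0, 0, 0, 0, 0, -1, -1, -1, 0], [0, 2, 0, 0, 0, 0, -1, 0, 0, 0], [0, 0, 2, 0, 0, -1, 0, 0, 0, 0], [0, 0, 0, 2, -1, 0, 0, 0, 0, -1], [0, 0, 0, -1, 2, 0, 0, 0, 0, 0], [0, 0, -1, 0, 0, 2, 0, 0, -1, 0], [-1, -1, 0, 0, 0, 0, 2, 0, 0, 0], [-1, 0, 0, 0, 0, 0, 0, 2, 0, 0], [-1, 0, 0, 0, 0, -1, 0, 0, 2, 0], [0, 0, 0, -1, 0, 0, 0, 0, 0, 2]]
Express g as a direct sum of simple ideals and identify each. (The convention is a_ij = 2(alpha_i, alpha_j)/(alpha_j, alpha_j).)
The diagram associated to this matrix has two connected components: the simple roots {alpha_4, alpha_5, alpha_10} form a chain of 3 nodes with single edges (A_3), and {alpha_1, alpha_2, alpha_3, alpha_6, alpha_7, alpha_8, alpha_9} form a chain of 6 nodes with one extra node attached to the third node from one end (E_7). A semisimple Lie algebra decomposes uniquely as the direct sum of simple ideals, one per connected component of its Dynkin diagram, so g ≅ A_3 ⊕ E_7 (dimension 15 + 133 = 148).

A3 + E7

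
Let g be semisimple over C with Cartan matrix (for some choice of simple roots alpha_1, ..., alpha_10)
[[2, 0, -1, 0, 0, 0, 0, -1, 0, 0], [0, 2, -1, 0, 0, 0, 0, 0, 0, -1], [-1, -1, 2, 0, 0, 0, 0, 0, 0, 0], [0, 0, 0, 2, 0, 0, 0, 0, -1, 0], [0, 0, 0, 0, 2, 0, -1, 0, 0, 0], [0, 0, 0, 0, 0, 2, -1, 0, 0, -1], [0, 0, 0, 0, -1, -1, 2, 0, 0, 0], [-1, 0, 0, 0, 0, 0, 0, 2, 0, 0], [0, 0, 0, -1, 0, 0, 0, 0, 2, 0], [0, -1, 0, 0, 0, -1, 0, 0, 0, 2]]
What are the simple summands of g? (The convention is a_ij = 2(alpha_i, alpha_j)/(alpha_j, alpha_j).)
A2 + A8

The diagram associated to this matrix has two connected components: the simple roots {alpha_4, alpha_9} form a chain of 2 nodes with single edges (A_2), and {alpha_1, alpha_2, alpha_3, alpha_5, alpha_6, alpha_7, alpha_8, alpha_10} form a chain of 8 nodes with single edges (A_8). A semisimple Lie algebra decomposes uniquely as the direct sum of simple ideals, one per connected component of its Dynkin diagram, so g ≅ A_2 ⊕ A_8 (dimension 8 + 80 = 88).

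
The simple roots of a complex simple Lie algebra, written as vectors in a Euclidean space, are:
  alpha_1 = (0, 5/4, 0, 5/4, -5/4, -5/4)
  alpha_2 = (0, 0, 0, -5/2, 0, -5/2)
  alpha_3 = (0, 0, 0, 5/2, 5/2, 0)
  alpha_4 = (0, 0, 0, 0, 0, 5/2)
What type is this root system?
type F_4

Compute the Cartan integers a_ij = 2(alpha_i, alpha_j)/(alpha_j, alpha_j); the resulting 4x4 Cartan matrix is
[[2, 0, 0, -1], [0, 2, -1, -2], [0, -1, 2, 0], [-1, -1, 0, 2]].
The roots have two lengths (squared-length ratio 2:1); the short ones are alpha_{1,4}. The associated Dynkin diagram is a chain of 4 nodes with a double edge between the middle two (F_4), so the type is F_4.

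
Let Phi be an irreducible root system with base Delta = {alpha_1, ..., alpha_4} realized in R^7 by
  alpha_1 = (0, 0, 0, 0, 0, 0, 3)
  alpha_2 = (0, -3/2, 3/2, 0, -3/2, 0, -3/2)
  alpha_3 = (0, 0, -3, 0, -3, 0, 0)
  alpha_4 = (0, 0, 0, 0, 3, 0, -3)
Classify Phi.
F_4

Compute the Cartan integers a_ij = 2(alpha_i, alpha_j)/(alpha_j, alpha_j); the resulting 4x4 Cartan matrix is
[[2, -1, 0, -1], [-1, 2, 0, 0], [0, 0, 2, -1], [-2, 0, -1, 2]].
The roots have two lengths (squared-length ratio 2:1); the short ones are alpha_{1,2}. The associated Dynkin diagram is a chain of 4 nodes with a double edge between the middle two (F_4), so the type is F_4.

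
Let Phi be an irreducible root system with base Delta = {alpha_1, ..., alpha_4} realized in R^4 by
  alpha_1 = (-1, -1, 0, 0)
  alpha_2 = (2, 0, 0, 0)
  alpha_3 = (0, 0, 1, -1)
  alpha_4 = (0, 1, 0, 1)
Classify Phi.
Compute the Cartan integers a_ij = 2(alpha_i, alpha_j)/(alpha_j, alpha_j); the resulting 4x4 Cartan matrix is
[[2, -1, 0, -1], [-2, 2, 0, 0], [0, 0, 2, -1], [-1, 0, -1, 2]].
The roots have two lengths (squared-length ratio 2:1); the short ones are alpha_{1,3,4}. The associated Dynkin diagram is a chain of 4 nodes with a double edge at one end; the terminal node there is the unique long simple root (C_4), so the type is C_4 (the algebra sp(8)).

C_4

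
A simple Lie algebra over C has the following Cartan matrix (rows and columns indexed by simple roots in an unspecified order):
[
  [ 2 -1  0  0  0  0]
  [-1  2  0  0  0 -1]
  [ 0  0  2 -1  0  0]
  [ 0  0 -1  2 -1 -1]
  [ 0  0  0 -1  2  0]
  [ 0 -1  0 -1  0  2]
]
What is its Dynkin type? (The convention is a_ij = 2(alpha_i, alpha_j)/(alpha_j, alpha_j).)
D_6

The matrix has rank 6 with 2's on the diagonal. Reading the off-diagonal entries as Dynkin edges (a single edge where a_ij = a_ji = -1; a double or triple edge where a_ij * a_ji = 2 or 3), the diagram is a chain of 4 nodes with a fork of two nodes at one end (D_6). One simple-root ordering that puts it in standard form is (alpha_1, alpha_2, alpha_6, alpha_4, alpha_3, alpha_5). So the algebra is type D_6, i.e. so(12).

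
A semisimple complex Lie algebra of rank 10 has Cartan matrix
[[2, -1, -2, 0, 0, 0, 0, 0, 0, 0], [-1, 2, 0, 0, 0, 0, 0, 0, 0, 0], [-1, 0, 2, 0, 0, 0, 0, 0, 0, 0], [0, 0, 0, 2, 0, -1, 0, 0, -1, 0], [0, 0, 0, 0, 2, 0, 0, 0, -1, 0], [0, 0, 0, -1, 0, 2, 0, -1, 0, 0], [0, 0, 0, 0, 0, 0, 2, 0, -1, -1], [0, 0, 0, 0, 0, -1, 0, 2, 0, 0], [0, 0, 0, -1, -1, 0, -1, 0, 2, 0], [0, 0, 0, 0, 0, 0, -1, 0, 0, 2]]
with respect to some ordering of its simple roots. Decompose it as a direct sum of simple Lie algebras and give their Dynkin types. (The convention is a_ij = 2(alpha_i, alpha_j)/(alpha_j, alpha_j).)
The diagram associated to this matrix has two connected components: the simple roots {alpha_1, alpha_2, alpha_3} form a chain of 3 nodes with a double edge at one end; the terminal node there is the unique short simple root (B_3), and {alpha_4, alpha_5, alpha_6, alpha_7, alpha_8, alpha_9, alpha_10} form a chain of 6 nodes with one extra node attached to the third node from one end (E_7). A semisimple Lie algebra decomposes uniquely as the direct sum of simple ideals, one per connected component of its Dynkin diagram, so g ≅ B_3 ⊕ E_7 (dimension 21 + 133 = 154).

B3 ⊕ E7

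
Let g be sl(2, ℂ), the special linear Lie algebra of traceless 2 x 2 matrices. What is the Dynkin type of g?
This is sl(2), which has dimension 2^2 - 1 = 3 and rank 2 - 1 = 1 (a Cartan subalgebra is the diagonal traceless matrices). In the classification of classical Lie algebras, the special linear algebra sl(n+1) has type A_n; here n = 1, so the Dynkin diagram is a chain of 1 nodes with single edges (A_1). Hence the type is A_1.

A1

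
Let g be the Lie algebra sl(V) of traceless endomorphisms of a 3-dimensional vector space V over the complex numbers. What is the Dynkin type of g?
This is sl(3), which has dimension 3^2 - 1 = 8 and rank 3 - 1 = 2 (a Cartan subalgebra is the diagonal traceless matrices). In the classification of classical Lie algebras, the special linear algebra sl(n+1) has type A_n; here n = 2, so the Dynkin diagram is a chain of 2 nodes with single edges (A_2). Hence the type is A_2.

A_2 (sl(3))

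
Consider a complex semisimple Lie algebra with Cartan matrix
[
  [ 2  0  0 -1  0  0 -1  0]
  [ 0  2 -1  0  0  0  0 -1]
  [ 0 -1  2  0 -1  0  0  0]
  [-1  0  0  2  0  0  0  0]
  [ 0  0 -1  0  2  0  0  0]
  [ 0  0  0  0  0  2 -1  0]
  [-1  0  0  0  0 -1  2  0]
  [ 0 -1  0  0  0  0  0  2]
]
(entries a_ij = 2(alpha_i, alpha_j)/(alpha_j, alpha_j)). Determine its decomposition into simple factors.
The diagram associated to this matrix has two connected components: the simple roots {alpha_1, alpha_4, alpha_6, alpha_7} form a chain of 4 nodes with single edges (A_4), and {alpha_2, alpha_3, alpha_5, alpha_8} form a chain of 4 nodes with single edges (A_4). A semisimple Lie algebra decomposes uniquely as the direct sum of simple ideals, one per connected component of its Dynkin diagram, so g ≅ A_4 ⊕ A_4 (dimension 24 + 24 = 48).

A4 + A4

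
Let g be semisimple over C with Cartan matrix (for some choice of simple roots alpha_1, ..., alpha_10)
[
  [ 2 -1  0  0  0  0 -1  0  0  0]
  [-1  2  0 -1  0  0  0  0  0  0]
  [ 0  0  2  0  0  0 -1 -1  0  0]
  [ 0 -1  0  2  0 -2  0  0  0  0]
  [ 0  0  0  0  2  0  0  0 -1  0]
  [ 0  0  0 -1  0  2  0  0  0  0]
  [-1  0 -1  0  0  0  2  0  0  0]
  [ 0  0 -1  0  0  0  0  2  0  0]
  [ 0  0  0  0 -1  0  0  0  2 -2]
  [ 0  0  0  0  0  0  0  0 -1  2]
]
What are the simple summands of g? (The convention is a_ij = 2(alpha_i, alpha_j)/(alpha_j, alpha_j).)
The diagram associated to this matrix has two connected components: the simple roots {alpha_5, alpha_9, alpha_10} form a chain of 3 nodes with a double edge at one end; the terminal node there is the unique short simple root (B_3), and {alpha_1, alpha_2, alpha_3, alpha_4, alpha_6, alpha_7, alpha_8} form a chain of 7 nodes with a double edge at one end; the terminal node there is the unique short simple root (B_7). A semisimple Lie algebra decomposes uniquely as the direct sum of simple ideals, one per connected component of its Dynkin diagram, so g ≅ B_3 ⊕ B_7 (dimension 21 + 105 = 126).

type B_3 ⊕ type B_7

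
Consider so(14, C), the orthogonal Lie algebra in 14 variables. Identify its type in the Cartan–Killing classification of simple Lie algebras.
type D_7

This is so(14) with 14 even, which has dimension 14(14-1)/2 = 91 and rank 14/2 = 7. In the classification of classical Lie algebras, the orthogonal algebra so(2n) in an even number of variables has type D_n; here n = 7, so the Dynkin diagram is a chain of 5 nodes with a fork of two nodes at one end (D_7). Hence the type is D_7.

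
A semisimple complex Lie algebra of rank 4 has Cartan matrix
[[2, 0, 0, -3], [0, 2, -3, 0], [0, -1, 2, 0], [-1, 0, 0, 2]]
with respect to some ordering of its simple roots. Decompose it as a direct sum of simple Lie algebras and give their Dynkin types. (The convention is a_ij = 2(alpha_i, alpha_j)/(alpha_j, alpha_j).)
The diagram associated to this matrix has two connected components: the simple roots {alpha_1, alpha_4} form two nodes joined by a triple edge (G_2), and {alpha_2, alpha_3} form two nodes joined by a triple edge (G_2). A semisimple Lie algebra decomposes uniquely as the direct sum of simple ideals, one per connected component of its Dynkin diagram, so g ≅ G_2 ⊕ G_2 (dimension 14 + 14 = 28).

G2 ⊕ G2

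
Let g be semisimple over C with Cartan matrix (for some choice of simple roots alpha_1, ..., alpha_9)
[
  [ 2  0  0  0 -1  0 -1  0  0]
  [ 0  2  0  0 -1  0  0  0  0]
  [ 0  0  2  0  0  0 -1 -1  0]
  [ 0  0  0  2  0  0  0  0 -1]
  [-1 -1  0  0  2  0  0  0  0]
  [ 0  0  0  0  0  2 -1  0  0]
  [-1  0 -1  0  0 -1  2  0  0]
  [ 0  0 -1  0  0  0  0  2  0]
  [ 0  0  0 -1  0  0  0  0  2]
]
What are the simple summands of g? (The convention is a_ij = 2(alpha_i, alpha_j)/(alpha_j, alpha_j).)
A_2 ⊕ E_7

The diagram associated to this matrix has two connected components: the simple roots {alpha_4, alpha_9} form a chain of 2 nodes with single edges (A_2), and {alpha_1, alpha_2, alpha_3, alpha_5, alpha_6, alpha_7, alpha_8} form a chain of 6 nodes with one extra node attached to the third node from one end (E_7). A semisimple Lie algebra decomposes uniquely as the direct sum of simple ideals, one per connected component of its Dynkin diagram, so g ≅ A_2 ⊕ E_7 (dimension 8 + 133 = 141).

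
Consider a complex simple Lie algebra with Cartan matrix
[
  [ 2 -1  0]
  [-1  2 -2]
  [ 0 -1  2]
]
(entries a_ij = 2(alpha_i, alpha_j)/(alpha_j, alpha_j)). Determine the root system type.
The matrix has rank 3 with 2's on the diagonal. Reading the off-diagonal entries as Dynkin edges (a single edge where a_ij = a_ji = -1; a double or triple edge where a_ij * a_ji = 2 or 3), the diagram is a chain of 3 nodes with a double edge at one end; the terminal node there is the unique short simple root (B_3). One simple-root ordering that puts it in standard form is (alpha_1, alpha_2, alpha_3). So the algebra is type B_3, i.e. so(7).

B_3 (so(7))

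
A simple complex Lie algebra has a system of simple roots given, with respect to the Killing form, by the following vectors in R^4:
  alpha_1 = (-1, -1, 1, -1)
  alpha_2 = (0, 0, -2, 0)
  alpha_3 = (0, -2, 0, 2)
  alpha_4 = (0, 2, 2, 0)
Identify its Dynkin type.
Compute the Cartan integers a_ij = 2(alpha_i, alpha_j)/(alpha_j, alpha_j); the resulting 4x4 Cartan matrix is
[[2, -1, 0, 0], [-1, 2, 0, -1], [0, 0, 2, -1], [0, -2, -1, 2]].
The roots have two lengths (squared-length ratio 2:1); the short ones are alpha_{1,2}. The associated Dynkin diagram is a chain of 4 nodes with a double edge between the middle two (F_4), so the type is F_4.

F_4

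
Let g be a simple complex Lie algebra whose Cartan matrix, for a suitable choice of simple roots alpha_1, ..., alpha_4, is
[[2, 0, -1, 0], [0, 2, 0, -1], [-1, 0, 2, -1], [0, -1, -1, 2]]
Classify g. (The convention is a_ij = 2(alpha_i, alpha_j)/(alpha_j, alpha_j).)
A_4

The matrix has rank 4 with 2's on the diagonal. Reading the off-diagonal entries as Dynkin edges (a single edge where a_ij = a_ji = -1; a double or triple edge where a_ij * a_ji = 2 or 3), the diagram is a chain of 4 nodes with single edges (A_4). One simple-root ordering that puts it in standard form is (alpha_2, alpha_4, alpha_3, alpha_1). So the algebra is type A_4, i.e. sl(5).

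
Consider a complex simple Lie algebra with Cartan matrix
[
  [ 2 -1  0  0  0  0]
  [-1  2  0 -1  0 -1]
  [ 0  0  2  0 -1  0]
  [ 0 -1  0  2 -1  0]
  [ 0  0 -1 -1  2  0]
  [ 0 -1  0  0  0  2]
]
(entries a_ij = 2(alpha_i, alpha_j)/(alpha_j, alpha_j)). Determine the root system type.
D6

The matrix has rank 6 with 2's on the diagonal. Reading the off-diagonal entries as Dynkin edges (a single edge where a_ij = a_ji = -1; a double or triple edge where a_ij * a_ji = 2 or 3), the diagram is a chain of 4 nodes with a fork of two nodes at one end (D_6). One simple-root ordering that puts it in standard form is (alpha_3, alpha_5, alpha_4, alpha_2, alpha_1, alpha_6). So the algebra is type D_6, i.e. so(12).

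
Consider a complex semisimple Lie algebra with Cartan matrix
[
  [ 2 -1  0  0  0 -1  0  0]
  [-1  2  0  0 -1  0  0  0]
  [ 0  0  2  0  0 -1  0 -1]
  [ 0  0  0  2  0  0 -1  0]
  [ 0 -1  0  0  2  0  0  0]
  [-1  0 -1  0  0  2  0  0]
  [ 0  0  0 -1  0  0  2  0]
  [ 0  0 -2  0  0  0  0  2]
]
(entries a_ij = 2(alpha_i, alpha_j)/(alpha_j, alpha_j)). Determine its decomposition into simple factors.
A_2 (sl(3)) ⊕ C_6 (sp(12))

The diagram associated to this matrix has two connected components: the simple roots {alpha_4, alpha_7} form a chain of 2 nodes with single edges (A_2), and {alpha_1, alpha_2, alpha_3, alpha_5, alpha_6, alpha_8} form a chain of 6 nodes with a double edge at one end; the terminal node there is the unique long simple root (C_6). A semisimple Lie algebra decomposes uniquely as the direct sum of simple ideals, one per connected component of its Dynkin diagram, so g ≅ A_2 ⊕ C_6 (dimension 8 + 78 = 86).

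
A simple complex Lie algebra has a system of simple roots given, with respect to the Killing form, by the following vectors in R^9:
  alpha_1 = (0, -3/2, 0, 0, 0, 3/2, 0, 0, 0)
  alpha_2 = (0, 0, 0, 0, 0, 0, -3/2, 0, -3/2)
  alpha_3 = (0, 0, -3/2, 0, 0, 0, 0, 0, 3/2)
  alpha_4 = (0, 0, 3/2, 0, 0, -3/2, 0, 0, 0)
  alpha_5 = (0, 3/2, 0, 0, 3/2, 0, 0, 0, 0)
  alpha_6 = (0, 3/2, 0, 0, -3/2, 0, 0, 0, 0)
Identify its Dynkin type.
D_6

Compute the Cartan integers a_ij = 2(alpha_i, alpha_j)/(alpha_j, alpha_j); the resulting 6x6 Cartan matrix is
[[2, 0, 0, -1, -1, -1], [0, 2, -1, 0, 0, 0], [0, -1, 2, -1, 0, 0], [-1, 0, -1, 2, 0, 0], [-1, 0, 0, 0, 2, 0], [-1, 0, 0, 0, 0, 2]].
All simple roots have the same length, so the diagram is simply laced. The associated Dynkin diagram is a chain of 4 nodes with a fork of two nodes at one end (D_6), so the type is D_6 (the algebra so(12)).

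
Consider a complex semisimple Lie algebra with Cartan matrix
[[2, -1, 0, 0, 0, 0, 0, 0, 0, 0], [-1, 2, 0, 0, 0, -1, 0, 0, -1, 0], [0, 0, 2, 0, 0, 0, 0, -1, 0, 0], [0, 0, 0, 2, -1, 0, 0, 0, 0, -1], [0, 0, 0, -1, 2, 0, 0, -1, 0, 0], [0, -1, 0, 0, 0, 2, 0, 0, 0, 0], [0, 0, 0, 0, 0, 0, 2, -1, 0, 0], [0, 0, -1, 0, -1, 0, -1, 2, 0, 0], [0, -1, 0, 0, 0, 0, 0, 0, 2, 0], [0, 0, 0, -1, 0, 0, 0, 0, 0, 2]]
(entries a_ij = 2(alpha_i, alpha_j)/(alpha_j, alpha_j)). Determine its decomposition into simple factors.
The diagram associated to this matrix has two connected components: the simple roots {alpha_1, alpha_2, alpha_6, alpha_9} form a chain of 2 nodes with a fork of two nodes at one end (D_4), and {alpha_3, alpha_4, alpha_5, alpha_7, alpha_8, alpha_10} form a chain of 4 nodes with a fork of two nodes at one end (D_6). A semisimple Lie algebra decomposes uniquely as the direct sum of simple ideals, one per connected component of its Dynkin diagram, so g ≅ D_4 ⊕ D_6 (dimension 28 + 66 = 94).

type D_4 ⊕ type D_6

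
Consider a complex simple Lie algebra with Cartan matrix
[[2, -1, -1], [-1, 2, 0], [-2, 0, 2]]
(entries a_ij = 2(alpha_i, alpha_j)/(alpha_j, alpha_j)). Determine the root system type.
The matrix has rank 3 with 2's on the diagonal. Reading the off-diagonal entries as Dynkin edges (a single edge where a_ij = a_ji = -1; a double or triple edge where a_ij * a_ji = 2 or 3), the diagram is a chain of 3 nodes with a double edge at one end; the terminal node there is the unique long simple root (C_3). One simple-root ordering that puts it in standard form is (alpha_2, alpha_1, alpha_3). So the algebra is type C_3, i.e. sp(6).

C_3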